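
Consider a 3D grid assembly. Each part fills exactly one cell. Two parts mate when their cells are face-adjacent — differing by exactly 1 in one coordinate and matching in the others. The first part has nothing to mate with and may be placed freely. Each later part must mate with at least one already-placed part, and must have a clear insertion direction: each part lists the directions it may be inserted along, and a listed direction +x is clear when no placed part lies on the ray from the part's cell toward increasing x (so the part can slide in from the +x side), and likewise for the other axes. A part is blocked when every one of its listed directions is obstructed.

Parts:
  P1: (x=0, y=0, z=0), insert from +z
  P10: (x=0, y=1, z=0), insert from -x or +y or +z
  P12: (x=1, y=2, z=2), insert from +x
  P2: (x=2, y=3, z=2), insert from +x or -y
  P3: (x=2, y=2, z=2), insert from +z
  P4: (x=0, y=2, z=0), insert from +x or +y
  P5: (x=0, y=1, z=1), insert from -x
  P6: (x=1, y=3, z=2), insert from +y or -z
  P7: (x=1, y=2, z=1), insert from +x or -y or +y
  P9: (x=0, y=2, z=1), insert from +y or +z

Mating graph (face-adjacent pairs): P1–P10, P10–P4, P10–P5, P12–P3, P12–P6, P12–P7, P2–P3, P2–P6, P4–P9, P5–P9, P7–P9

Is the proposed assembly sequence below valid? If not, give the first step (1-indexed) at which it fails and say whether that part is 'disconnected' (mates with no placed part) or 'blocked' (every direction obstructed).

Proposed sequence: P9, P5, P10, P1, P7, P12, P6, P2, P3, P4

Valid

1. P9@(0, 2, 1) [+y clear] — {P9}
2. P5@(0, 1, 1) [-x clear] — {P5, P9}
3. P10@(0, 1, 0) [-x clear] — {P10, P5, P9}
4. P1@(0, 0, 0) [+z clear] — {P1, P10, P5, P9}
5. P7@(1, 2, 1) [+x clear] — {P1, P10, P5, P7, P9}
6. P12@(1, 2, 2) [+x clear] — {P1, P10, P12, P5, P7, P9}
7. P6@(1, 3, 2) [+y clear] — {P1, P10, P12, P5, P6, P7, P9}
8. P2@(2, 3, 2) [+x clear] — {P1, P10, P12, P2, P5, P6, P7, P9}
9. P3@(2, 2, 2) [+z clear] — {P1, P10, P12, P2, P3, P5, P6, P7, P9}
10. P4@(0, 2, 0) [+x clear] — {P1, P10, P12, P2, P3, P4, P5, P6, P7, P9}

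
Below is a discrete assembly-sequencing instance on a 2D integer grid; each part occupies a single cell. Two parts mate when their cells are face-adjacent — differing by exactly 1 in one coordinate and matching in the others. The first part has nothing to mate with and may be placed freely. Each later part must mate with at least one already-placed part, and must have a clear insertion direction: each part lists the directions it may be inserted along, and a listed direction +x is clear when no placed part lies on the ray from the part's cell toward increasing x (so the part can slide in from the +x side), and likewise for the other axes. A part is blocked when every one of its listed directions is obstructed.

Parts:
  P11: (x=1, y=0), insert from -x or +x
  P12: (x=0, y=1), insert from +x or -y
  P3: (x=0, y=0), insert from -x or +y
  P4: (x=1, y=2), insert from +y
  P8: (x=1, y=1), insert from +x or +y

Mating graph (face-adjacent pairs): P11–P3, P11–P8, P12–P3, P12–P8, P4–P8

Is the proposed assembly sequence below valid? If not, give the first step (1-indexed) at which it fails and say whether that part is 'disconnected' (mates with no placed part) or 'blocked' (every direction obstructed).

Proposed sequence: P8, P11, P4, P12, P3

Valid

1. P8@(1, 1) [+x clear] — {P8}
2. P11@(1, 0) [-x clear] — {P11, P8}
3. P4@(1, 2) [+y clear] — {P11, P4, P8}
4. P12@(0, 1) [-y clear] — {P11, P12, P4, P8}
5. P3@(0, 0) [-x clear] — {P11, P12, P3, P4, P8}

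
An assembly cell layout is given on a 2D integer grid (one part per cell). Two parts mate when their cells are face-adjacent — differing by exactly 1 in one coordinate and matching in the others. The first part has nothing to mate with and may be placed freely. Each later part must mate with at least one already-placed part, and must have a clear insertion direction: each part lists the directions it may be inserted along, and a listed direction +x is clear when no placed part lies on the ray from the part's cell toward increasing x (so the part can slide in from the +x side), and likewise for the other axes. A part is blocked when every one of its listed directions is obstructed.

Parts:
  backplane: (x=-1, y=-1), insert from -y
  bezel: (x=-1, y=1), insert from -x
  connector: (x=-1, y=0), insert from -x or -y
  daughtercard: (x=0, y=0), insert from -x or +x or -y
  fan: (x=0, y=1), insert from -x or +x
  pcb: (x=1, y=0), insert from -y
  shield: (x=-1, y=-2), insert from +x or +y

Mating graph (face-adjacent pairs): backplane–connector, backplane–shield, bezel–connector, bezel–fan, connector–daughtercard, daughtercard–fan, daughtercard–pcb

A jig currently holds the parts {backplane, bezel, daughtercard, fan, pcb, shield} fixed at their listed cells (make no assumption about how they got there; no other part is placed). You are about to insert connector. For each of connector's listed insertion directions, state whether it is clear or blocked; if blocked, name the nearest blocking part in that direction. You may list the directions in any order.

-x: clear; -y: blocked by backplane

-x: ray from connector(-1, 0) has no placed part ⇒ clear
-y: nearest on ray is backplane@(-1, -1) ⇒ blocked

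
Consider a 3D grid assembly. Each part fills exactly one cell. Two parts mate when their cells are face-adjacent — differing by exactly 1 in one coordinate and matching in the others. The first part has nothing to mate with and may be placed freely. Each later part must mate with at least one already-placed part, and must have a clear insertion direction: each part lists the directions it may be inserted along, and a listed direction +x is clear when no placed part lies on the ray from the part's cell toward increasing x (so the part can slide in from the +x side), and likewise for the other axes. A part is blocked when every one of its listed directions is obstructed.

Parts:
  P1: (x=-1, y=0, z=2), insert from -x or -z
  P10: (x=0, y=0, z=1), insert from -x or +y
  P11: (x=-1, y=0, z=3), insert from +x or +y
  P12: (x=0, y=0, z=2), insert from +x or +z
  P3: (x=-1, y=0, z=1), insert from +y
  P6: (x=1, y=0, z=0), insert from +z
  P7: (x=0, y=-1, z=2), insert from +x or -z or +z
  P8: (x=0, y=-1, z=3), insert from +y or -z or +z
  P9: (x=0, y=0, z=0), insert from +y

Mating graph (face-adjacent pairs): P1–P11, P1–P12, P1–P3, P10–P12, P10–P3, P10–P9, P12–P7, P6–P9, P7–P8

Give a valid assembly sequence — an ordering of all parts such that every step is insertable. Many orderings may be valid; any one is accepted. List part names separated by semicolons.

P3; P1; P10; P11; P9; P6; P12; P7; P8

1. P3@(-1, 0, 1) [+y clear] — {P3}
2. P1@(-1, 0, 2) [-x clear] — {P1, P3}
3. P10@(0, 0, 1) [+y clear] — {P1, P10, P3}
4. P11@(-1, 0, 3) [+x clear] — {P1, P10, P11, P3}
5. P9@(0, 0, 0) [+y clear] — {P1, P10, P11, P3, P9}
6. P6@(1, 0, 0) [+z clear] — {P1, P10, P11, P3, P6, P9}
7. P12@(0, 0, 2) [+x clear] — {P1, P10, P11, P12, P3, P6, P9}
8. P7@(0, -1, 2) [+x clear] — {P1, P10, P11, P12, P3, P6, P7, P9}
9. P8@(0, -1, 3) [+y clear] — {P1, P10, P11, P12, P3, P6, P7, P8, P9}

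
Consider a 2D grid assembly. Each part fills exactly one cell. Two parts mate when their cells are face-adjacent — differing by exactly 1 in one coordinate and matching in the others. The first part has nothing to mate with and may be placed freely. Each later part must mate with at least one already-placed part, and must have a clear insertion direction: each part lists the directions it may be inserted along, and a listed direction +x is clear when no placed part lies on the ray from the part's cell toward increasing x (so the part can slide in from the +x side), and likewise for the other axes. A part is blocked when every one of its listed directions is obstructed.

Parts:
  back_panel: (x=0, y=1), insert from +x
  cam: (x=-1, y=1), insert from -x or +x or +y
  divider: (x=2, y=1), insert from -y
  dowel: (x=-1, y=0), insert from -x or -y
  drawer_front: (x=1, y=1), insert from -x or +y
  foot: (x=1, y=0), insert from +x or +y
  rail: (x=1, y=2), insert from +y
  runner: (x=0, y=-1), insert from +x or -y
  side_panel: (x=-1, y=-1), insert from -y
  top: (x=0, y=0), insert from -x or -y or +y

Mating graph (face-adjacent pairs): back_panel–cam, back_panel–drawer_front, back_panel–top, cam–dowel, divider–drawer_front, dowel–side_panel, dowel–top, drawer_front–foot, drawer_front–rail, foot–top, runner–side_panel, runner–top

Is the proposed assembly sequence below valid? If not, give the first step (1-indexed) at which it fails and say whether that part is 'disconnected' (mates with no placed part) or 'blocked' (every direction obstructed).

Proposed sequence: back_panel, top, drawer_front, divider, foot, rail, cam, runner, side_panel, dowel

1. back_panel@(0, 1) [+x clear] — {back_panel}
2. top@(0, 0) [-x clear] — {back_panel, top}
3. drawer_front@(1, 1) [+y clear] — {back_panel, drawer_front, top}
4. divider@(2, 1) [-y clear] — {back_panel, divider, drawer_front, top}
5. foot@(1, 0) [+x clear] — {back_panel, divider, drawer_front, foot, top}
6. rail@(1, 2) [+y clear] — {back_panel, divider, drawer_front, foot, rail, top}
7. cam@(-1, 1) [-x clear] — {back_panel, cam, divider, drawer_front, foot, rail, top}
8. runner@(0, -1) [+x clear] — {back_panel, cam, divider, drawer_front, foot, rail, runner, top}
9. side_panel@(-1, -1) [-y clear] — {back_panel, cam, divider, drawer_front, foot, rail, runner, side_panel, top}
10. dowel@(-1, 0) [-x clear] — {back_panel, cam, divider, dowel, drawer_front, foot, rail, runner, side_panel, top}

Valid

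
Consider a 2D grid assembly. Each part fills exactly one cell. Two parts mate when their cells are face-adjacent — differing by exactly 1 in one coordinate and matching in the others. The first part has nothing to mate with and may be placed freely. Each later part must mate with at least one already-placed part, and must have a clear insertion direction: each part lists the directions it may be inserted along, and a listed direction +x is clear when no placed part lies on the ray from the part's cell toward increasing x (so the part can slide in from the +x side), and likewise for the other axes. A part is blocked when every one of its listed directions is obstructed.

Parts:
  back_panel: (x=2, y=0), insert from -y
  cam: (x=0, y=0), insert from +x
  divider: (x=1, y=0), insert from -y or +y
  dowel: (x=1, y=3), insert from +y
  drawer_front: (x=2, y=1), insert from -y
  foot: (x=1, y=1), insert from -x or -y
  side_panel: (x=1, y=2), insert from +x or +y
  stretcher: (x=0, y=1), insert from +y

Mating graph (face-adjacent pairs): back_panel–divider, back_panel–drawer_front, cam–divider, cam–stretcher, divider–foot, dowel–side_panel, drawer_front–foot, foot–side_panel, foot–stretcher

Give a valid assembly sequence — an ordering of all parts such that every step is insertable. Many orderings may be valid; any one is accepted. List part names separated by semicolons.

cam; stretcher; foot; drawer_front; back_panel; side_panel; dowel; divider

1. cam@(0, 0) [+x clear] — {cam}
2. stretcher@(0, 1) [+y clear] — {cam, stretcher}
3. foot@(1, 1) [-y clear] — {cam, foot, stretcher}
4. drawer_front@(2, 1) [-y clear] — {cam, drawer_front, foot, stretcher}
5. back_panel@(2, 0) [-y clear] — {back_panel, cam, drawer_front, foot, stretcher}
6. side_panel@(1, 2) [+x clear] — {back_panel, cam, drawer_front, foot, side_panel, stretcher}
7. dowel@(1, 3) [+y clear] — {back_panel, cam, dowel, drawer_front, foot, side_panel, stretcher}
8. divider@(1, 0) [-y clear] — {back_panel, cam, divider, dowel, drawer_front, foot, side_panel, stretcher}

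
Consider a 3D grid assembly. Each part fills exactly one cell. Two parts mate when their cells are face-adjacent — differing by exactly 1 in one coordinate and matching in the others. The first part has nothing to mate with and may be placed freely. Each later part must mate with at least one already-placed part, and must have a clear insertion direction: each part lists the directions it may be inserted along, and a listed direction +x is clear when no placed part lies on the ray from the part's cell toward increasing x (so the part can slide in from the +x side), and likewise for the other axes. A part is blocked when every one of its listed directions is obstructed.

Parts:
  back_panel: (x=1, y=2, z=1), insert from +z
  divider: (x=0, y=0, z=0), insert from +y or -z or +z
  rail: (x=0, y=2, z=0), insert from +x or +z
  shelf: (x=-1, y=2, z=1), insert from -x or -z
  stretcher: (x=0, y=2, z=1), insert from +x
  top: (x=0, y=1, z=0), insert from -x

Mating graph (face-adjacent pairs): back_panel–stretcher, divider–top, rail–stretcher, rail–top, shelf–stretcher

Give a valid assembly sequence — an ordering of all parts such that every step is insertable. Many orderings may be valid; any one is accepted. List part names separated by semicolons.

1. divider@(0, 0, 0) [+y clear] — {divider}
2. top@(0, 1, 0) [-x clear] — {divider, top}
3. rail@(0, 2, 0) [+x clear] — {divider, rail, top}
4. stretcher@(0, 2, 1) [+x clear] — {divider, rail, stretcher, top}
5. shelf@(-1, 2, 1) [-x clear] — {divider, rail, shelf, stretcher, top}
6. back_panel@(1, 2, 1) [+z clear] — {back_panel, divider, rail, shelf, stretcher, top}

divider; top; rail; stretcher; shelf; back_panel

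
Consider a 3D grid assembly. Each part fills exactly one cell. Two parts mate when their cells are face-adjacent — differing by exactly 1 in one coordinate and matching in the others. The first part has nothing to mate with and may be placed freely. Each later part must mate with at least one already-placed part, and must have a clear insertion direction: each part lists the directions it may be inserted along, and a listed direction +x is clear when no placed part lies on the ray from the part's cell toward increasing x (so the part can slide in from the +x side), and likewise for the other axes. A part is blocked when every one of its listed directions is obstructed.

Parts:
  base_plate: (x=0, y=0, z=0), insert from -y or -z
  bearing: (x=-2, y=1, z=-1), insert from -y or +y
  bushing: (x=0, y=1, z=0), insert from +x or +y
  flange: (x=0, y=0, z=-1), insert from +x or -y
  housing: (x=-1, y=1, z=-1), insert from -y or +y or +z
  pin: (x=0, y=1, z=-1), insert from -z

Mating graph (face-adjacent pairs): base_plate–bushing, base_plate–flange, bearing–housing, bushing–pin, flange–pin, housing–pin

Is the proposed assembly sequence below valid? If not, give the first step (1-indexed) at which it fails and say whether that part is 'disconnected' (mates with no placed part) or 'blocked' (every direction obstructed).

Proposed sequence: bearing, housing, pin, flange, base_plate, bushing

Valid

1. bearing@(-2, 1, -1) [-y clear] — {bearing}
2. housing@(-1, 1, -1) [-y clear] — {bearing, housing}
3. pin@(0, 1, -1) [-z clear] — {bearing, housing, pin}
4. flange@(0, 0, -1) [+x clear] — {bearing, flange, housing, pin}
5. base_plate@(0, 0, 0) [-y clear] — {base_plate, bearing, flange, housing, pin}
6. bushing@(0, 1, 0) [+x clear] — {base_plate, bearing, bushing, flange, housing, pin}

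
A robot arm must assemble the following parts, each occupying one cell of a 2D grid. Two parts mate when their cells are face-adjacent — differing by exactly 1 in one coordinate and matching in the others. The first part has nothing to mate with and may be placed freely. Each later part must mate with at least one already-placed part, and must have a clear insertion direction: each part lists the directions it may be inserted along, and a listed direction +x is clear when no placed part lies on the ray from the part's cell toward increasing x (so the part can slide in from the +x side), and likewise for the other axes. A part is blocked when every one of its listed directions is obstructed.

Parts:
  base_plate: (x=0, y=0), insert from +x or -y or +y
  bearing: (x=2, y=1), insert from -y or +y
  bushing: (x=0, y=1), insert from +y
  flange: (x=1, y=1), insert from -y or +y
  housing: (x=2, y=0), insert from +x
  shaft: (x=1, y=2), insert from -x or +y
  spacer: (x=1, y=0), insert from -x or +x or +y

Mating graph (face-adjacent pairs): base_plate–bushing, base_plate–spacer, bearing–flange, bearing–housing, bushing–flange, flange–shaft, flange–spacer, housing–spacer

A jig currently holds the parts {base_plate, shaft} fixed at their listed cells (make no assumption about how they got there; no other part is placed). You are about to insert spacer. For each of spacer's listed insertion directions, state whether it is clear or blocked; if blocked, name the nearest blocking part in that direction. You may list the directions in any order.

-x: nearest on ray is base_plate@(0, 0) ⇒ blocked
+x: ray from spacer(1, 0) has no placed part ⇒ clear
+y: nearest on ray is shaft@(1, 2) ⇒ blocked

+x: clear; +y: blocked by shaft; -x: blocked by base_plate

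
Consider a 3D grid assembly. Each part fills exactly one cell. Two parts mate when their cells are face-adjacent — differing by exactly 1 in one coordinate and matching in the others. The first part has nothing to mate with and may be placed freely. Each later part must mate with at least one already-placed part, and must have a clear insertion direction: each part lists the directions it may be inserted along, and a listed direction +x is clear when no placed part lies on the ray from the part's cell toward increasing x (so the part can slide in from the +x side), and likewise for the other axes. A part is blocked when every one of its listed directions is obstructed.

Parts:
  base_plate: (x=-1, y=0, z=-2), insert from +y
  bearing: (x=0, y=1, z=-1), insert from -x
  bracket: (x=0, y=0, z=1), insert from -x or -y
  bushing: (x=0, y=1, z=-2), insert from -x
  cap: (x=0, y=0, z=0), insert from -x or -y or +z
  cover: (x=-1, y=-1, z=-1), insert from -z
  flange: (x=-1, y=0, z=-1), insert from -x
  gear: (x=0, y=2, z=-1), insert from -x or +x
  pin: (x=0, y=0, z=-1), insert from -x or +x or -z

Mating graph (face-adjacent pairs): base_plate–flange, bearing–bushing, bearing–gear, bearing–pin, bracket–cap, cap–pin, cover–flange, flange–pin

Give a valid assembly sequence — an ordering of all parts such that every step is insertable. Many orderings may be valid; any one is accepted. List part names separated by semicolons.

1. cover@(-1, -1, -1) [-z clear] — {cover}
2. flange@(-1, 0, -1) [-x clear] — {cover, flange}
3. pin@(0, 0, -1) [+x clear] — {cover, flange, pin}
4. cap@(0, 0, 0) [-x clear] — {cap, cover, flange, pin}
5. bracket@(0, 0, 1) [-x clear] — {bracket, cap, cover, flange, pin}
6. bearing@(0, 1, -1) [-x clear] — {bearing, bracket, cap, cover, flange, pin}
7. gear@(0, 2, -1) [-x clear] — {bearing, bracket, cap, cover, flange, gear, pin}
8. bushing@(0, 1, -2) [-x clear] — {bearing, bracket, bushing, cap, cover, flange, gear, pin}
9. base_plate@(-1, 0, -2) [+y clear] — {base_plate, bearing, bracket, bushing, cap, cover, flange, gear, pin}

cover; flange; pin; cap; bracket; bearing; gear; bushing; base_plate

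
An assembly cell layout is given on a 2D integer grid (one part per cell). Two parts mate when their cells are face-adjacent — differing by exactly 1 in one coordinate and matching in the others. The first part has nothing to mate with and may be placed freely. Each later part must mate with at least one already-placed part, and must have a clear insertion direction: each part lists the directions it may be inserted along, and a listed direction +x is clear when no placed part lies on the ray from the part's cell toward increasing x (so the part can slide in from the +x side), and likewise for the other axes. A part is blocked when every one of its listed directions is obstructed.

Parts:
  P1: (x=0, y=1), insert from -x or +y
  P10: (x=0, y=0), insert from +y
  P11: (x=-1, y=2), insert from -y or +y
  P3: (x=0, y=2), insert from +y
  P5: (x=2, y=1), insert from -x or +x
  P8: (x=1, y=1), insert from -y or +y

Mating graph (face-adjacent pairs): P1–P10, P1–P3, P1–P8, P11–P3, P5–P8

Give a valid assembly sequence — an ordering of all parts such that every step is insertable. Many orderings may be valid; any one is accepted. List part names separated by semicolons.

P10; P1; P3; P8; P5; P11

1. P10@(0, 0) [+y clear] — {P10}
2. P1@(0, 1) [-x clear] — {P1, P10}
3. P3@(0, 2) [+y clear] — {P1, P10, P3}
4. P8@(1, 1) [-y clear] — {P1, P10, P3, P8}
5. P5@(2, 1) [+x clear] — {P1, P10, P3, P5, P8}
6. P11@(-1, 2) [-y clear] — {P1, P10, P11, P3, P5, P8}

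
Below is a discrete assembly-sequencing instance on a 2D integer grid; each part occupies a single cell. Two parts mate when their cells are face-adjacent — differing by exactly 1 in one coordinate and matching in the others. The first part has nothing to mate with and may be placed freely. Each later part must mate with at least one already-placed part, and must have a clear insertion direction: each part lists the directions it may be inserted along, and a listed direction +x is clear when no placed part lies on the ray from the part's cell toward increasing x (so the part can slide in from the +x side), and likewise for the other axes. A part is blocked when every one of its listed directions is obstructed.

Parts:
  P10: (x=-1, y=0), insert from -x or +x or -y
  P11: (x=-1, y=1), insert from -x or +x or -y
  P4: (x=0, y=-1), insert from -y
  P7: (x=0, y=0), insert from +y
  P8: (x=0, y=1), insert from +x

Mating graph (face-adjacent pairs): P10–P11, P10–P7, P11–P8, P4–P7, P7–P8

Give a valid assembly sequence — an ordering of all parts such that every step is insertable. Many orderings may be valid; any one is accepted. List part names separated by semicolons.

P11; P10; P7; P8; P4

1. P11@(-1, 1) [-x clear] — {P11}
2. P10@(-1, 0) [-x clear] — {P10, P11}
3. P7@(0, 0) [+y clear] — {P10, P11, P7}
4. P8@(0, 1) [+x clear] — {P10, P11, P7, P8}
5. P4@(0, -1) [-y clear] — {P10, P11, P4, P7, P8}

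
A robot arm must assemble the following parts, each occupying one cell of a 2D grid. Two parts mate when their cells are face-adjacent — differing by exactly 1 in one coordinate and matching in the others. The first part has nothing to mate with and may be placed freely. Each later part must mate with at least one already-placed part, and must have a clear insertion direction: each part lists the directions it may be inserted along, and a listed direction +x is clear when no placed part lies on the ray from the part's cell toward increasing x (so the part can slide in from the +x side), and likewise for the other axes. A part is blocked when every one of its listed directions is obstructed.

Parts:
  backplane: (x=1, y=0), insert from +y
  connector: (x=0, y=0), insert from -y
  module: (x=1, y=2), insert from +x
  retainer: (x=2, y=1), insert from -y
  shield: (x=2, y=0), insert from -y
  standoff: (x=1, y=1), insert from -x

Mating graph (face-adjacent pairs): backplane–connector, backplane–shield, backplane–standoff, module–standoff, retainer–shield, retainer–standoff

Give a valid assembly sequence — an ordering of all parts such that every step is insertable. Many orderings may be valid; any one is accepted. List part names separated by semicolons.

connector; backplane; standoff; retainer; module; shield

1. connector@(0, 0) [-y clear] — {connector}
2. backplane@(1, 0) [+y clear] — {backplane, connector}
3. standoff@(1, 1) [-x clear] — {backplane, connector, standoff}
4. retainer@(2, 1) [-y clear] — {backplane, connector, retainer, standoff}
5. module@(1, 2) [+x clear] — {backplane, connector, module, retainer, standoff}
6. shield@(2, 0) [-y clear] — {backplane, connector, module, retainer, shield, standoff}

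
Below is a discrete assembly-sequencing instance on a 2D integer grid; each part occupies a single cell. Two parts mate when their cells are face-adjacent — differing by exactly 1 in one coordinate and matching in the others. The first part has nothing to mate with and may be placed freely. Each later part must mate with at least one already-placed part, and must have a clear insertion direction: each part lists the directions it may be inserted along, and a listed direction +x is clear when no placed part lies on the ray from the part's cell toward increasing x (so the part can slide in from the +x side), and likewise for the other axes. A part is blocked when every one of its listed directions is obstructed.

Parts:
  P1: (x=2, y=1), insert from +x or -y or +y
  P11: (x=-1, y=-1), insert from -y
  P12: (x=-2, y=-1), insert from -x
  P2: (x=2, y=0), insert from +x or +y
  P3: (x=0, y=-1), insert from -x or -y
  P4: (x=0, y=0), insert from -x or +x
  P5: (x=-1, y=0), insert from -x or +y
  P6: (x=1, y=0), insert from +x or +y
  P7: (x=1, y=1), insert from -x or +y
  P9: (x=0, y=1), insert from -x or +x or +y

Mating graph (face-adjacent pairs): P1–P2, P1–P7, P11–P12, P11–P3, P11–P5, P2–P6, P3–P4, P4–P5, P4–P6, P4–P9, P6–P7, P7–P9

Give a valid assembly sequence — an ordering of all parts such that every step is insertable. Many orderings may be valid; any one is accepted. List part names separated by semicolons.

1. P5@(-1, 0) [-x clear] — {P5}
2. P11@(-1, -1) [-y clear] — {P11, P5}
3. P3@(0, -1) [-y clear] — {P11, P3, P5}
4. P4@(0, 0) [+x clear] — {P11, P3, P4, P5}
5. P6@(1, 0) [+x clear] — {P11, P3, P4, P5, P6}
6. P7@(1, 1) [-x clear] — {P11, P3, P4, P5, P6, P7}
7. P1@(2, 1) [+x clear] — {P1, P11, P3, P4, P5, P6, P7}
8. P2@(2, 0) [+x clear] — {P1, P11, P2, P3, P4, P5, P6, P7}
9. P12@(-2, -1) [-x clear] — {P1, P11, P12, P2, P3, P4, P5, P6, P7}
10. P9@(0, 1) [-x clear] — {P1, P11, P12, P2, P3, P4, P5, P6, P7, P9}

P5; P11; P3; P4; P6; P7; P1; P2; P12; P9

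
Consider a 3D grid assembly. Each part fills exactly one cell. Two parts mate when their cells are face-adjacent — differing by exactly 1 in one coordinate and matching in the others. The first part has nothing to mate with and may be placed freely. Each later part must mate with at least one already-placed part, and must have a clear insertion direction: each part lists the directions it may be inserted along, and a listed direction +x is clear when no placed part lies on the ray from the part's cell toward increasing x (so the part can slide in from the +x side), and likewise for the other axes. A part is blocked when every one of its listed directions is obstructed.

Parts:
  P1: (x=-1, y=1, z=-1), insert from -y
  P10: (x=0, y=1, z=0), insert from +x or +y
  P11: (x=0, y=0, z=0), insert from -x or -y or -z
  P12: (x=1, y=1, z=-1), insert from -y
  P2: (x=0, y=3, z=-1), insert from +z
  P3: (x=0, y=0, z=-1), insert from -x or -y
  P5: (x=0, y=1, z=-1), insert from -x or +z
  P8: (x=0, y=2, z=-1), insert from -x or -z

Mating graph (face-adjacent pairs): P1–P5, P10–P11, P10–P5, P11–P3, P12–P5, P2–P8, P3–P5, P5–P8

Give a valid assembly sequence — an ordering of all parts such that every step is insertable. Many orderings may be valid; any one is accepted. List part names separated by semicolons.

1. P5@(0, 1, -1) [-x clear] — {P5}
2. P1@(-1, 1, -1) [-y clear] — {P1, P5}
3. P3@(0, 0, -1) [-x clear] — {P1, P3, P5}
4. P11@(0, 0, 0) [-x clear] — {P1, P11, P3, P5}
5. P10@(0, 1, 0) [+x clear] — {P1, P10, P11, P3, P5}
6. P12@(1, 1, -1) [-y clear] — {P1, P10, P11, P12, P3, P5}
7. P8@(0, 2, -1) [-x clear] — {P1, P10, P11, P12, P3, P5, P8}
8. P2@(0, 3, -1) [+z clear] — {P1, P10, P11, P12, P2, P3, P5, P8}

P5; P1; P3; P11; P10; P12; P8; P2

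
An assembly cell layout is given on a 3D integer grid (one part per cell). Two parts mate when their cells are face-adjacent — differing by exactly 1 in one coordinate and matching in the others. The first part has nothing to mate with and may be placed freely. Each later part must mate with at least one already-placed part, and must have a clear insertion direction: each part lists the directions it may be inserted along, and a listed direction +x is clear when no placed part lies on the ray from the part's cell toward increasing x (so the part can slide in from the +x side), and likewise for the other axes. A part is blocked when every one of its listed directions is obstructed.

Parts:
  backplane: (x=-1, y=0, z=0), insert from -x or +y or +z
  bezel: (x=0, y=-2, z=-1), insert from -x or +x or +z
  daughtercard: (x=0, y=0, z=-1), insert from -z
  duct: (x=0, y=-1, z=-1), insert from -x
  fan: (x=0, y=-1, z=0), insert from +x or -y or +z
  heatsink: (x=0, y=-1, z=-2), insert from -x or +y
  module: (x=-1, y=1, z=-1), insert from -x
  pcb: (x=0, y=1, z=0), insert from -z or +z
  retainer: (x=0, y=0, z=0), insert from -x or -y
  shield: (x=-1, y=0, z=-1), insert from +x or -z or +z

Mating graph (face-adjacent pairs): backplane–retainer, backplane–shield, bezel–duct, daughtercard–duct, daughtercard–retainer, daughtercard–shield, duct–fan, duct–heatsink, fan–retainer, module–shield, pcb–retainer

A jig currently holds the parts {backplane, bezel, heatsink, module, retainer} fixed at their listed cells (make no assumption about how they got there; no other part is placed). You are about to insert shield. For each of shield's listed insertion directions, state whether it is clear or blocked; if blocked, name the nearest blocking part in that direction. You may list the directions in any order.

+x: clear; +z: blocked by backplane; -z: clear

+x: ray from shield(-1, 0, -1) has no placed part ⇒ clear
-z: ray from shield(-1, 0, -1) has no placed part ⇒ clear
+z: nearest on ray is backplane@(-1, 0, 0) ⇒ blocked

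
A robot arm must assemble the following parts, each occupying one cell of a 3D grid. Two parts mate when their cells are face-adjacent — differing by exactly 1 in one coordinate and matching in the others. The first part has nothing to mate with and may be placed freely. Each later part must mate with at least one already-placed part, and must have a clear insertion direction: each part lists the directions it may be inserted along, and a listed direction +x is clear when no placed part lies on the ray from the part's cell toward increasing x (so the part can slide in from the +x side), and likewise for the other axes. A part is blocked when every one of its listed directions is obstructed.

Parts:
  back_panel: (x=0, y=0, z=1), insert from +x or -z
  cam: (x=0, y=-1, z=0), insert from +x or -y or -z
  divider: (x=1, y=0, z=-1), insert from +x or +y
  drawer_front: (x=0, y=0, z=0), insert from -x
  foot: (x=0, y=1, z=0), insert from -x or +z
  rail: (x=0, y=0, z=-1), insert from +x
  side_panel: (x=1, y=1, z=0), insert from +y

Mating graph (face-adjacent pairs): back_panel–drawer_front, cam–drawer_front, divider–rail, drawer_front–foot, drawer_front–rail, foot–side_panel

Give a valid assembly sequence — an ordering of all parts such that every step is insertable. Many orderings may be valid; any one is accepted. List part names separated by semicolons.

1. rail@(0, 0, -1) [+x clear] — {rail}
2. drawer_front@(0, 0, 0) [-x clear] — {drawer_front, rail}
3. cam@(0, -1, 0) [+x clear] — {cam, drawer_front, rail}
4. back_panel@(0, 0, 1) [+x clear] — {back_panel, cam, drawer_front, rail}
5. divider@(1, 0, -1) [+x clear] — {back_panel, cam, divider, drawer_front, rail}
6. foot@(0, 1, 0) [-x clear] — {back_panel, cam, divider, drawer_front, foot, rail}
7. side_panel@(1, 1, 0) [+y clear] — {back_panel, cam, divider, drawer_front, foot, rail, side_panel}

rail; drawer_front; cam; back_panel; divider; foot; side_panel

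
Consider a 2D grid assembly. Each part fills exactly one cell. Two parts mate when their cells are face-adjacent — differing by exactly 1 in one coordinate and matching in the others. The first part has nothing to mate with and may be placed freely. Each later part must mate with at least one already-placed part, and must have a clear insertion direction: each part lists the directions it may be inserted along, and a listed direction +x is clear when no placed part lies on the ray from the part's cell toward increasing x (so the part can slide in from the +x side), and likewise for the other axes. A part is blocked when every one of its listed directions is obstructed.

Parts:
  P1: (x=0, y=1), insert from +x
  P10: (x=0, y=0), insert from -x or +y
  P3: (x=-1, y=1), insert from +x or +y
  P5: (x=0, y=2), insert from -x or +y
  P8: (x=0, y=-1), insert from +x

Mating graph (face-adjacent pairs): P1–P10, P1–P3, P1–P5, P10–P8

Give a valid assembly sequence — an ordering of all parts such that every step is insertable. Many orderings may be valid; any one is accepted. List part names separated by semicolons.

1. P5@(0, 2) [-x clear] — {P5}
2. P1@(0, 1) [+x clear] — {P1, P5}
3. P10@(0, 0) [-x clear] — {P1, P10, P5}
4. P8@(0, -1) [+x clear] — {P1, P10, P5, P8}
5. P3@(-1, 1) [+y clear] — {P1, P10, P3, P5, P8}

P5; P1; P10; P8; P3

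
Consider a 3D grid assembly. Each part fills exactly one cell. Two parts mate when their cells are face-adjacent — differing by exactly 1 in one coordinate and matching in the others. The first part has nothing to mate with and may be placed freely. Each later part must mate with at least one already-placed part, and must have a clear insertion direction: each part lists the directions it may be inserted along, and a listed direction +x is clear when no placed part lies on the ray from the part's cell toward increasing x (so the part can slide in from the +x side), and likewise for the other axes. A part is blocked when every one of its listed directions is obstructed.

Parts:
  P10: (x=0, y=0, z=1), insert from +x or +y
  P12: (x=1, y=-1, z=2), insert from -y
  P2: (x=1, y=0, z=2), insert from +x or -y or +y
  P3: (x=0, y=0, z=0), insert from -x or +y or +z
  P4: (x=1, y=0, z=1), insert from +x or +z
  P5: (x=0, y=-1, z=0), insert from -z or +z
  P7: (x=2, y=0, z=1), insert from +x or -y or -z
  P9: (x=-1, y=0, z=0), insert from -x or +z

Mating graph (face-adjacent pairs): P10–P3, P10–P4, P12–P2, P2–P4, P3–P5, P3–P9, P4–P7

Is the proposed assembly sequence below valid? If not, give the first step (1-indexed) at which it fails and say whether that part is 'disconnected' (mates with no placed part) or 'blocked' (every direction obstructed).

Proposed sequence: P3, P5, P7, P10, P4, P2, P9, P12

Invalid at step 3 (disconnected)

1. P3@(0, 0, 0) [-x clear] — {P3}
2. P5@(0, -1, 0) [-z clear] — {P3, P5}
3. P7@(2, 0, 1) — no placed neighbour ⇒ disconnected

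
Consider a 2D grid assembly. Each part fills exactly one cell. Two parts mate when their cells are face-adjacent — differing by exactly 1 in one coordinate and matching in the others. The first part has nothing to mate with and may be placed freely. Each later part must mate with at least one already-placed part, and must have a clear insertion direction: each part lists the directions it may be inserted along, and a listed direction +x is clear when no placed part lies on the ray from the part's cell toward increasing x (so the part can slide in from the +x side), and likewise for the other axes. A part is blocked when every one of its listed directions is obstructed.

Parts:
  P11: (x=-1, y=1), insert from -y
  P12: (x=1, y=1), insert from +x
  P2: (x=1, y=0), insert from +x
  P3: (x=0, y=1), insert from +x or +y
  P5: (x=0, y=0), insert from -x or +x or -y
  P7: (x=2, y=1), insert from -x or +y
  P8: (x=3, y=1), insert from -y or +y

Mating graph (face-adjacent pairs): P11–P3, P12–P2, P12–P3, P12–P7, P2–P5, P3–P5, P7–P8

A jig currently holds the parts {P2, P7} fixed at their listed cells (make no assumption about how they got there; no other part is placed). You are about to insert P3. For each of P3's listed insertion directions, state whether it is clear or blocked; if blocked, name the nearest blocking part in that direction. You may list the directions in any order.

+x: nearest on ray is P7@(2, 1) ⇒ blocked
+y: ray from P3(0, 1) has no placed part ⇒ clear

+x: blocked by P7; +y: clear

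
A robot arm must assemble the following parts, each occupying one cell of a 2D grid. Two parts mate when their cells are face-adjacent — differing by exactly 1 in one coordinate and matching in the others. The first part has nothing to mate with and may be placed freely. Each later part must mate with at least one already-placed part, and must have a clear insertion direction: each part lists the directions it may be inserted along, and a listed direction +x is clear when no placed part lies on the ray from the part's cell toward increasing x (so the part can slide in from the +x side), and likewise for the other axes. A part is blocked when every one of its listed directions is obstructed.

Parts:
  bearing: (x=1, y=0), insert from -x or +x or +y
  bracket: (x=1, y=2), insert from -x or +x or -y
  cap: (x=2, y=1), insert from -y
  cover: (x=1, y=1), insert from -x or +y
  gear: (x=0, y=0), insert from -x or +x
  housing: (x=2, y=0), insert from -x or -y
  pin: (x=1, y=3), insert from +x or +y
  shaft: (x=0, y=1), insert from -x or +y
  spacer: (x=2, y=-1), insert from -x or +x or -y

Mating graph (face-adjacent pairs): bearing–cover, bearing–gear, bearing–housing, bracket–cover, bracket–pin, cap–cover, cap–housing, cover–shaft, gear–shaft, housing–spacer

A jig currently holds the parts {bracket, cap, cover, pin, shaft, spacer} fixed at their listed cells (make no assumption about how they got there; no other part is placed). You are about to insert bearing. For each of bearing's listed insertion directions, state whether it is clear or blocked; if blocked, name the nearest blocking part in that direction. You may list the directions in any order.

-x: ray from bearing(1, 0) has no placed part ⇒ clear
+x: ray from bearing(1, 0) has no placed part ⇒ clear
+y: nearest on ray is cover@(1, 1) ⇒ blocked

+x: clear; +y: blocked by cover; -x: clear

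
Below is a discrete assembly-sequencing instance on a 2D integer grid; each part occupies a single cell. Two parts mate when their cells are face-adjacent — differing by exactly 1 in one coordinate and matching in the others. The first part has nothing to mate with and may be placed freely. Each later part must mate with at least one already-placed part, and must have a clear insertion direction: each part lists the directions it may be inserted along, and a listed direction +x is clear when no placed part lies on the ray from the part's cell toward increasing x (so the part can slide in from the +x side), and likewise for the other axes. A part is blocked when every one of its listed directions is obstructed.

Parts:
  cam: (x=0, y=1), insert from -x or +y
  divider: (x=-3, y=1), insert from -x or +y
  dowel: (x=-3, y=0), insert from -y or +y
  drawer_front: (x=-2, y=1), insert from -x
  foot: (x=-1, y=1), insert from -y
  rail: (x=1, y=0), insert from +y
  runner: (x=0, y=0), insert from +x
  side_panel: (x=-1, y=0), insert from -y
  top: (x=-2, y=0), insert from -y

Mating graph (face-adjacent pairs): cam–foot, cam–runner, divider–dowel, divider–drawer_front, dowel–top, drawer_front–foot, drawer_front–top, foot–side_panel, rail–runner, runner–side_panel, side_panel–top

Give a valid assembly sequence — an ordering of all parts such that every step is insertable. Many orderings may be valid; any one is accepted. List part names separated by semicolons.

1. dowel@(-3, 0) [-y clear] — {dowel}
2. top@(-2, 0) [-y clear] — {dowel, top}
3. drawer_front@(-2, 1) [-x clear] — {dowel, drawer_front, top}
4. foot@(-1, 1) [-y clear] — {dowel, drawer_front, foot, top}
5. divider@(-3, 1) [-x clear] — {divider, dowel, drawer_front, foot, top}
6. side_panel@(-1, 0) [-y clear] — {divider, dowel, drawer_front, foot, side_panel, top}
7. runner@(0, 0) [+x clear] — {divider, dowel, drawer_front, foot, runner, side_panel, top}
8. cam@(0, 1) [+y clear] — {cam, divider, dowel, drawer_front, foot, runner, side_panel, top}
9. rail@(1, 0) [+y clear] — {cam, divider, dowel, drawer_front, foot, rail, runner, side_panel, top}

dowel; top; drawer_front; foot; divider; side_panel; runner; cam; rail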